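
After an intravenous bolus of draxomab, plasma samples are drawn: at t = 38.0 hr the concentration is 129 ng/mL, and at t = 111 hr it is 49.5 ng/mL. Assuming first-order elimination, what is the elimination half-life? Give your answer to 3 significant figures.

k = ln(C₁/C₂) / (t₂ − t₁) = ln(129/49.5) / (111 − 38.0)
  = 0.9578 / 73.00 = 0.01312 hr⁻¹
t½ = ln 2 / k = ln 2 / 0.01312 ≈ 52.8 hours

52.8 hours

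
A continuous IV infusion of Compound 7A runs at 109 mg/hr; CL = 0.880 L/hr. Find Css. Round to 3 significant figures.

Css = infusion rate / CL = 109 / 0.880 ≈ 124 µg/mL

124 µg/mL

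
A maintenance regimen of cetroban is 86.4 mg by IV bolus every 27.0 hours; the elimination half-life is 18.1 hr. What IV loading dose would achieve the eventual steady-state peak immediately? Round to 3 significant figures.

k = ln 2 / 18.1 = 0.03830 hr⁻¹
Accumulation ratio R = 1 / (1 − e^(−kτ)) = 1 / (1 − e^(−0.03830×27.0)) = 1 / (1 − 0.3556) = 1.552
Loading dose = maintenance dose × R = 86.4 × 1.552 ≈ 134 mg

134 mg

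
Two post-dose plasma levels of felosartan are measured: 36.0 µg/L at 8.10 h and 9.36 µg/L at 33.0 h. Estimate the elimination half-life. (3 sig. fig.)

k = ln(C₁/C₂) / (t₂ − t₁) = ln(36.0/9.36) / (33.0 − 8.10)
  = 1.347 / 24.90 = 0.05410 h⁻¹
t½ = ln 2 / k = ln 2 / 0.05410 ≈ 12.8 hours

12.8 hours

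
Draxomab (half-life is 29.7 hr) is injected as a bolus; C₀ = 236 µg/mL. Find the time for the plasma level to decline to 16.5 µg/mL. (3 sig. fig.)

114 hours

k = ln 2 / 29.7 = 0.02334 hr⁻¹
C(t) = C₀ e^(−kt)  ⇒  t = ln(C₀/C) / k
t = ln(236/16.5) / 0.02334 = 2.660 / 0.02334 ≈ 114 hours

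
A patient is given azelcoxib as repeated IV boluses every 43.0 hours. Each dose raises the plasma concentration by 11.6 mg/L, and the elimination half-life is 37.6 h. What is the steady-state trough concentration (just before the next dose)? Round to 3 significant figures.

k = ln 2 / 37.6 = 0.01843 h⁻¹
Fraction remaining after one interval: e^(−kτ) = e^(−0.01843 × 43.0) = 0.4526
R = 1 / (1 − 0.4526) = 1.827
Css,max = 11.6 × 1.827 = 21.19 mg/L
Css,min = Css,max × e^(−kτ) = 21.19 × 0.4526 ≈ 9.59 mg/L

9.59 mg/L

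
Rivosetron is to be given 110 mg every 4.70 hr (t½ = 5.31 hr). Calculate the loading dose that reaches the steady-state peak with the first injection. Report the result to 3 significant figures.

240 mg

k = ln 2 / 5.31 = 0.1305 hr⁻¹
Accumulation ratio R = 1 / (1 − e^(−kτ)) = 1 / (1 − e^(−0.1305×4.70)) = 1 / (1 − 0.5414) = 2.181
Loading dose = maintenance dose × R = 110 × 2.181 ≈ 240 mg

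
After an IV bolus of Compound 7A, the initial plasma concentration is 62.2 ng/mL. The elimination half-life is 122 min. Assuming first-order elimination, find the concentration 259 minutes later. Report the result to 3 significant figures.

k = ln 2 / 122 = 0.005682 min⁻¹
C(t) = C₀ e^(−kt) = 62.2 × e^(−0.005682 × 259) = 62.2 × e^(−1.472) = 62.2 × 0.2296 ≈ 14.3 ng/mL

14.3 ng/mL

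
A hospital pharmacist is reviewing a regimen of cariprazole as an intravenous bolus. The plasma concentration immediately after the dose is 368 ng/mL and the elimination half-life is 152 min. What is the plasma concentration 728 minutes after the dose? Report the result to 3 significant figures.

k = ln 2 / 152 = 0.004560 min⁻¹
C(t) = C₀ e^(−kt) = 368 × e^(−0.004560 × 728) = 368 × e^(−3.320) = 368 × 0.03616 ≈ 13.3 ng/mL

13.3 ng/mL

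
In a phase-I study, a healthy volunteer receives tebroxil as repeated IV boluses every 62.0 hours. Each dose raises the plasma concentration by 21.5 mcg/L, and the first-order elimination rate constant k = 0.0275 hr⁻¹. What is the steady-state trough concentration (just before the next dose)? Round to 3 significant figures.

4.78 mcg/L

Fraction remaining after one interval: e^(−kτ) = e^(−0.02750 × 62.0) = 0.1818
R = 1 / (1 − 0.1818) = 1.222
Css,max = 21.5 × 1.222 = 26.28 mcg/L
Css,min = Css,max × e^(−kτ) = 26.28 × 0.1818 ≈ 4.78 mcg/L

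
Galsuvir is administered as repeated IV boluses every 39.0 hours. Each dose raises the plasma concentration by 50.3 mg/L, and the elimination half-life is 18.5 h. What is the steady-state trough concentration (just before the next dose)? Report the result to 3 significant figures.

k = ln 2 / 18.5 = 0.03747 h⁻¹
Fraction remaining after one interval: e^(−kτ) = e^(−0.03747 × 39.0) = 0.2320
R = 1 / (1 − 0.2320) = 1.302
Css,max = 50.3 × 1.302 = 65.49 mg/L
Css,min = Css,max × e^(−kτ) = 65.49 × 0.2320 ≈ 15.2 mg/L

15.2 mg/L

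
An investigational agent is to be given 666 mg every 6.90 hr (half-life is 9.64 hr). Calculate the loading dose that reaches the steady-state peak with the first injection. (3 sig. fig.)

1700 mg

k = ln 2 / 9.64 = 0.07190 hr⁻¹
Accumulation ratio R = 1 / (1 − e^(−kτ)) = 1 / (1 − e^(−0.07190×6.90)) = 1 / (1 − 0.6089) = 2.557
Loading dose = maintenance dose × R = 666 × 2.557 ≈ 1700 mg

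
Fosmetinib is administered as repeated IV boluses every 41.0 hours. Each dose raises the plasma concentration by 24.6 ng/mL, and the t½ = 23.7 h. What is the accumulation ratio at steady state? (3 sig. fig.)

k = ln 2 / 23.7 = 0.02925 h⁻¹
Fraction remaining after one interval: e^(−kτ) = e^(−0.02925 × 41.0) = 0.3015
R = 1 / (1 − 0.3015) = 1 / 0.6985 ≈ 1.43

1.43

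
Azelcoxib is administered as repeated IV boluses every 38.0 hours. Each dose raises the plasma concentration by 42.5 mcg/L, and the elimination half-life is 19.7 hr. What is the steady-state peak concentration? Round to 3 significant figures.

57.6 mcg/L

k = ln 2 / 19.7 = 0.03519 hr⁻¹
Fraction remaining after one interval: e^(−kτ) = e^(−0.03519 × 38.0) = 0.2626
R = 1 / (1 − 0.2626) = 1.356
Css,max = 42.5 × 1.356 ≈ 57.6 mcg/L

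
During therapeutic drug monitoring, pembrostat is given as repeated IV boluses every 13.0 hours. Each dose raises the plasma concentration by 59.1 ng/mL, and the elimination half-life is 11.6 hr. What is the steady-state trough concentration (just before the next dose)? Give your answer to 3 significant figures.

50.3 ng/mL

k = ln 2 / 11.6 = 0.05975 hr⁻¹
Fraction remaining after one interval: e^(−kτ) = e^(−0.05975 × 13.0) = 0.4599
R = 1 / (1 − 0.4599) = 1.851
Css,max = 59.1 × 1.851 = 109.4 ng/mL
Css,min = Css,max × e^(−kτ) = 109.4 × 0.4599 ≈ 50.3 ng/mL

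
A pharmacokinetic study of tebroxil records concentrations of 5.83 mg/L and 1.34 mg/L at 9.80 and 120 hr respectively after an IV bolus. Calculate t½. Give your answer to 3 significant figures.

52.0 hours

k = ln(C₁/C₂) / (t₂ − t₁) = ln(5.83/1.34) / (120 − 9.80)
  = 1.470 / 110.2 = 0.01334 hr⁻¹
t½ = ln 2 / k = ln 2 / 0.01334 ≈ 52.0 hours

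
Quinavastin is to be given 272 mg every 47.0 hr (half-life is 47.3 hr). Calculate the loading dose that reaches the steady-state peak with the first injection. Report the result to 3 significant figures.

k = ln 2 / 47.3 = 0.01465 hr⁻¹
Accumulation ratio R = 1 / (1 − e^(−kτ)) = 1 / (1 − e^(−0.01465×47.0)) = 1 / (1 − 0.5022) = 2.009
Loading dose = maintenance dose × R = 272 × 2.009 ≈ 546 mg

546 mg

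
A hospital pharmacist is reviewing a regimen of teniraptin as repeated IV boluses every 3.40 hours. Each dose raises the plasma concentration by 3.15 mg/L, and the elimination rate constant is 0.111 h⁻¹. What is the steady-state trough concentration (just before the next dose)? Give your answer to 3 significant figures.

Fraction remaining after one interval: e^(−kτ) = e^(−0.1110 × 3.40) = 0.6856
R = 1 / (1 − 0.6856) = 3.181
Css,max = 3.15 × 3.181 = 10.02 mg/L
Css,min = Css,max × e^(−kτ) = 10.02 × 0.6856 ≈ 6.87 mg/L

6.87 mg/L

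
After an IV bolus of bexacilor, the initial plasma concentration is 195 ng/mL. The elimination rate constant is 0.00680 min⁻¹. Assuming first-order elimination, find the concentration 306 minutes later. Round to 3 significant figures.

C(t) = C₀ e^(−kt) = 195 × e^(−0.006800 × 306) = 195 × e^(−2.081) = 195 × 0.1248 ≈ 24.3 ng/mL

24.3 ng/mL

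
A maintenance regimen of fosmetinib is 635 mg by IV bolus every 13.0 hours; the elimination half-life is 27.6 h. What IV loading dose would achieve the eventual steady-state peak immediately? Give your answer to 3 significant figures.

2280 mg

k = ln 2 / 27.6 = 0.02511 h⁻¹
Accumulation ratio R = 1 / (1 − e^(−kτ)) = 1 / (1 − e^(−0.02511×13.0)) = 1 / (1 − 0.7215) = 3.590
Loading dose = maintenance dose × R = 635 × 3.590 ≈ 2280 mg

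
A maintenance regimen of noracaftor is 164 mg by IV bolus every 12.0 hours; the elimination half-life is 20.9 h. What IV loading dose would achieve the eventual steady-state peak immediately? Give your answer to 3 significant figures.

500 mg

k = ln 2 / 20.9 = 0.03316 h⁻¹
Accumulation ratio R = 1 / (1 − e^(−kτ)) = 1 / (1 − e^(−0.03316×12.0)) = 1 / (1 − 0.6717) = 3.046
Loading dose = maintenance dose × R = 164 × 3.046 ≈ 500 mg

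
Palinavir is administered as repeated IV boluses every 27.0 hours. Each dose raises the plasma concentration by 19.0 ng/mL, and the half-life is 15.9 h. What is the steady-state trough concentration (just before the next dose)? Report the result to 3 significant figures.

k = ln 2 / 15.9 = 0.04359 h⁻¹
Fraction remaining after one interval: e^(−kτ) = e^(−0.04359 × 27.0) = 0.3082
R = 1 / (1 − 0.3082) = 1.445
Css,max = 19.0 × 1.445 = 27.46 ng/mL
Css,min = Css,max × e^(−kτ) = 27.46 × 0.3082 ≈ 8.46 ng/mL

8.46 ng/mL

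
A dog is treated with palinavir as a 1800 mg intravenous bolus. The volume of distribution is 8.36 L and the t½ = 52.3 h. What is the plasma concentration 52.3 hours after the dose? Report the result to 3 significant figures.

108 mg/L

C₀ = dose / V = 1800 / 8.36 = 215.3 mg/L
k = ln 2 / 52.3 = 0.01325 h⁻¹
C(t) = C₀ e^(−kt) = 215.3 × e^(−0.01325 × 52.3) = 215.3 × e^(−0.6931) = 215.3 × 0.5000 ≈ 108 mg/L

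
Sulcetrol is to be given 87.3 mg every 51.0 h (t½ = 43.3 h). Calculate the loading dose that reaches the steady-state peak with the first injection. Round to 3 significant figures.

k = ln 2 / 43.3 = 0.01601 h⁻¹
Accumulation ratio R = 1 / (1 − e^(−kτ)) = 1 / (1 − e^(−0.01601×51.0)) = 1 / (1 − 0.4420) = 1.792
Loading dose = maintenance dose × R = 87.3 × 1.792 ≈ 156 mg

156 mg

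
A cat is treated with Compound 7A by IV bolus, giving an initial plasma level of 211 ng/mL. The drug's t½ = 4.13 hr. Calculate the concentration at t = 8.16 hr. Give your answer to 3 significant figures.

53.6 ng/mL

k = ln 2 / 4.13 = 0.1678 hr⁻¹
C(t) = C₀ e^(−kt) = 211 × e^(−0.1678 × 8.16) = 211 × e^(−1.370) = 211 × 0.2542 ≈ 53.6 ng/mL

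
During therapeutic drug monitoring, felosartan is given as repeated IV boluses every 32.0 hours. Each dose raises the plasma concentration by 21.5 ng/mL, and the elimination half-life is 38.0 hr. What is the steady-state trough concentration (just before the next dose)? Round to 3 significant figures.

27.1 ng/mL

k = ln 2 / 38.0 = 0.01824 hr⁻¹
Fraction remaining after one interval: e^(−kτ) = e^(−0.01824 × 32.0) = 0.5578
R = 1 / (1 − 0.5578) = 2.262
Css,max = 21.5 × 2.262 = 48.62 ng/mL
Css,min = Css,max × e^(−kτ) = 48.62 × 0.5578 ≈ 27.1 ng/mL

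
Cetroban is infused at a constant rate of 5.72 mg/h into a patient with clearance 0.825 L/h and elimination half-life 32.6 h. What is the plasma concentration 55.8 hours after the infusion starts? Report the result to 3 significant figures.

4.82 µg/mL

Css = rate / CL = 5.72 / 0.825 = 6.933 µg/mL
k = ln 2 / 32.6 = 0.02126 h⁻¹
C(t) = Css (1 − e^(−kt)) = 6.933 × (1 − e^(−1.186)) = 6.933 × 0.6947 ≈ 4.82 µg/mL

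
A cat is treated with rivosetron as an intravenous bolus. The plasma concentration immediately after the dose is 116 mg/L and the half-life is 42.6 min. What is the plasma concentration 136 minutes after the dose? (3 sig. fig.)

k = ln 2 / 42.6 = 0.01627 min⁻¹
136 min is 3.192 half-lives, so C = 116 × (1/2)^3.192 = 116 × 0.1094 ≈ 12.7 mg/L

12.7 mg/L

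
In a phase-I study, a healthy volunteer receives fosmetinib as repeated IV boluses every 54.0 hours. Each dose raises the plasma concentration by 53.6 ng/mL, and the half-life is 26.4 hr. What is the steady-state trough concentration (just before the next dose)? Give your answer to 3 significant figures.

k = ln 2 / 26.4 = 0.02626 hr⁻¹
Fraction remaining after one interval: e^(−kτ) = e^(−0.02626 × 54.0) = 0.2422
R = 1 / (1 − 0.2422) = 1.320
Css,max = 53.6 × 1.320 = 70.74 ng/mL
Css,min = Css,max × e^(−kτ) = 70.74 × 0.2422 ≈ 17.1 ng/mL

17.1 ng/mL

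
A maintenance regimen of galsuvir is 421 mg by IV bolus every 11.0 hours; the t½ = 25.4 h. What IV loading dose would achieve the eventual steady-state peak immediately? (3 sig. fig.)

1620 mg

k = ln 2 / 25.4 = 0.02729 h⁻¹
Accumulation ratio R = 1 / (1 − e^(−kτ)) = 1 / (1 − e^(−0.02729×11.0)) = 1 / (1 − 0.7407) = 3.856
Loading dose = maintenance dose × R = 421 × 3.856 ≈ 1620 mg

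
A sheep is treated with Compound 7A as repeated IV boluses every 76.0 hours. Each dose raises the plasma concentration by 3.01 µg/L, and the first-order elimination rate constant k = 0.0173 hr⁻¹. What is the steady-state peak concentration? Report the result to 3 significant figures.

Fraction remaining after one interval: e^(−kτ) = e^(−0.01730 × 76.0) = 0.2685
R = 1 / (1 − 0.2685) = 1.367
Css,max = 3.01 × 1.367 ≈ 4.11 µg/L

4.11 µg/L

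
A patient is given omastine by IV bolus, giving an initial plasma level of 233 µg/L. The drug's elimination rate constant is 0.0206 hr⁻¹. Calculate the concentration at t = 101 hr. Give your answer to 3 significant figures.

C(t) = C₀ e^(−kt) = 233 × e^(−0.02060 × 101) = 233 × e^(−2.081) = 233 × 0.1249 ≈ 29.1 µg/L

29.1 µg/L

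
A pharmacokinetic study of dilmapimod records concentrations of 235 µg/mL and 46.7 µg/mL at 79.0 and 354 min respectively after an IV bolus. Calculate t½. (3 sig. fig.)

k = ln(C₁/C₂) / (t₂ − t₁) = ln(235/46.7) / (354 − 79.0)
  = 1.616 / 275.0 = 0.005876 min⁻¹
t½ = ln 2 / k = ln 2 / 0.005876 ≈ 118 minutes

118 minutes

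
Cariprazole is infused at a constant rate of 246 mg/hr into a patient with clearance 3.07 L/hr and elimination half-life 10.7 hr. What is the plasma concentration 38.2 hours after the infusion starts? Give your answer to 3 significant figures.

Css = rate / CL = 246 / 3.07 = 80.13 mg/L
k = ln 2 / 10.7 = 0.06478 hr⁻¹
C(t) = Css (1 − e^(−kt)) = 80.13 × (1 − e^(−2.475)) = 80.13 × 0.9158 ≈ 73.4 mg/L

73.4 mg/L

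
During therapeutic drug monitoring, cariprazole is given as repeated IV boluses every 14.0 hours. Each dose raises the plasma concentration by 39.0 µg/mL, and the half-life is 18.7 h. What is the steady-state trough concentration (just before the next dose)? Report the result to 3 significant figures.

57.3 µg/mL

k = ln 2 / 18.7 = 0.03707 h⁻¹
Fraction remaining after one interval: e^(−kτ) = e^(−0.03707 × 14.0) = 0.5952
R = 1 / (1 − 0.5952) = 2.470
Css,max = 39.0 × 2.470 = 96.33 µg/mL
Css,min = Css,max × e^(−kτ) = 96.33 × 0.5952 ≈ 57.3 µg/mL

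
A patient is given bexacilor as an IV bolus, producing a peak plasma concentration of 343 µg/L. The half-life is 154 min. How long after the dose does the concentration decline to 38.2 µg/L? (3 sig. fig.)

488 minutes

k = ln 2 / 154 = 0.004501 min⁻¹
C(t) = C₀ e^(−kt)  ⇒  t = ln(C₀/C) / k
t = ln(343/38.2) / 0.004501 = 2.195 / 0.004501 ≈ 488 minutes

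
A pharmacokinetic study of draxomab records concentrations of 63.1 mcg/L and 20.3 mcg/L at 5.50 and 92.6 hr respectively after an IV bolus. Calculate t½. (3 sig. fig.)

53.2 hours

k = ln(C₁/C₂) / (t₂ − t₁) = ln(63.1/20.3) / (92.6 − 5.50)
  = 1.134 / 87.10 = 0.01302 hr⁻¹
t½ = ln 2 / k = ln 2 / 0.01302 ≈ 53.2 hours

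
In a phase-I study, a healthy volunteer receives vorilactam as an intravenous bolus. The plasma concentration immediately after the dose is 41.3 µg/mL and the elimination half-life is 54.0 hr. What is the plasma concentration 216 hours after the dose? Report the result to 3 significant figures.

2.58 µg/mL

k = ln 2 / 54.0 = 0.01284 hr⁻¹
C(t) = C₀ e^(−kt) = 41.3 × e^(−0.01284 × 216) = 41.3 × e^(−2.773) = 41.3 × 0.06250 ≈ 2.58 µg/mL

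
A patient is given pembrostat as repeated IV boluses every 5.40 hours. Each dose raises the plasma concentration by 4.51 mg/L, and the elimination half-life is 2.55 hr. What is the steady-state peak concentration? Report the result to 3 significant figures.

k = ln 2 / 2.55 = 0.2718 hr⁻¹
Fraction remaining after one interval: e^(−kτ) = e^(−0.2718 × 5.40) = 0.2304
R = 1 / (1 − 0.2304) = 1.299
Css,max = 4.51 × 1.299 ≈ 5.86 mg/L

5.86 mg/L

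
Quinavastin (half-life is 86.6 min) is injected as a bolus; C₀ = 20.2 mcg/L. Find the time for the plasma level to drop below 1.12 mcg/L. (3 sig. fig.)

361 minutes

k = ln 2 / 86.6 = 0.008004 min⁻¹
C(t) = C₀ e^(−kt)  ⇒  t = ln(C₀/C) / k
t = ln(20.2/1.12) / 0.008004 = 2.892 / 0.008004 ≈ 361 minutes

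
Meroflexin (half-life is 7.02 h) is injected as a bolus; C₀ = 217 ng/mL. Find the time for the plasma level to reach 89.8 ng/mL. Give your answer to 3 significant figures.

k = ln 2 / 7.02 = 0.09874 h⁻¹
C(t) = C₀ e^(−kt)  ⇒  t = ln(C₀/C) / k
t = ln(217/89.8) / 0.09874 = 0.8823 / 0.09874 ≈ 8.94 hours

8.94 hours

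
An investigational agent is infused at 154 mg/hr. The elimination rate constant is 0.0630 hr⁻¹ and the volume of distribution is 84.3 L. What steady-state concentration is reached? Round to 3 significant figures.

CL = k · V = 0.0630 × 84.3 = 5.311 L/hr
Css = rate / CL = 154 / 5.311 ≈ 29.0 µg/mL

29.0 µg/mL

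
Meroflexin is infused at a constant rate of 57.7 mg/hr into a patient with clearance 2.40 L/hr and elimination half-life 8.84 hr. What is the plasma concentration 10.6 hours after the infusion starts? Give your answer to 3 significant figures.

13.6 µg/mL

Css = rate / CL = 57.7 / 2.40 = 24.04 µg/mL
k = ln 2 / 8.84 = 0.07841 hr⁻¹
C(t) = Css (1 − e^(−kt)) = 24.04 × (1 − e^(−0.8311)) = 24.04 × 0.5645 ≈ 13.6 µg/mL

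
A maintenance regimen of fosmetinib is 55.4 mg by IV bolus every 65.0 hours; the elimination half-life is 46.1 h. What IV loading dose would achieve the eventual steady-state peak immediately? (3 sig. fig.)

k = ln 2 / 46.1 = 0.01504 h⁻¹
Accumulation ratio R = 1 / (1 − e^(−kτ)) = 1 / (1 − e^(−0.01504×65.0)) = 1 / (1 − 0.3763) = 1.603
Loading dose = maintenance dose × R = 55.4 × 1.603 ≈ 88.8 mg

88.8 mg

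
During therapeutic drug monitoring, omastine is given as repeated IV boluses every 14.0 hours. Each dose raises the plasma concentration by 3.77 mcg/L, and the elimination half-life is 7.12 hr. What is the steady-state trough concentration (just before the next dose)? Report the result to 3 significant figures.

k = ln 2 / 7.12 = 0.09735 hr⁻¹
Fraction remaining after one interval: e^(−kτ) = e^(−0.09735 × 14.0) = 0.2559
R = 1 / (1 − 0.2559) = 1.344
Css,max = 3.77 × 1.344 = 5.067 mcg/L
Css,min = Css,max × e^(−kτ) = 5.067 × 0.2559 ≈ 1.30 mcg/L

1.30 mcg/L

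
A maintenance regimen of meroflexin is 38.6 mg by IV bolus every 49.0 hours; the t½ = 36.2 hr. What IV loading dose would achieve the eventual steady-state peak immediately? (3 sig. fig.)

k = ln 2 / 36.2 = 0.01915 hr⁻¹
Accumulation ratio R = 1 / (1 − e^(−kτ)) = 1 / (1 − e^(−0.01915×49.0)) = 1 / (1 − 0.3913) = 1.643
Loading dose = maintenance dose × R = 38.6 × 1.643 ≈ 63.4 mg

63.4 mg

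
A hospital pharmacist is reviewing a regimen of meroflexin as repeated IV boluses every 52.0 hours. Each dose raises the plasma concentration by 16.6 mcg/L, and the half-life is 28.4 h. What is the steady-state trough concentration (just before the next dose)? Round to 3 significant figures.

6.49 mcg/L

k = ln 2 / 28.4 = 0.02441 h⁻¹
Fraction remaining after one interval: e^(−kτ) = e^(−0.02441 × 52.0) = 0.2811
R = 1 / (1 − 0.2811) = 1.391
Css,max = 16.6 × 1.391 = 23.09 mcg/L
Css,min = Css,max × e^(−kτ) = 23.09 × 0.2811 ≈ 6.49 mcg/L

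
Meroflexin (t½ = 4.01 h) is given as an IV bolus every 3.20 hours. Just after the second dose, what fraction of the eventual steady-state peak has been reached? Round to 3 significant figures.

0.669

k = ln 2 / 4.01 = 0.1729 h⁻¹
f_n = 1 − e^(−nkτ) = 1 − e^(−2 × 0.1729 × 3.20) = 1 − e^(−1.106) = 1 − 0.3308 ≈ 0.669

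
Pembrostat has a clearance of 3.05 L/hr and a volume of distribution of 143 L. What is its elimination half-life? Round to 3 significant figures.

32.5 hours

k = CL / V = 3.05 / 143 = 0.02133 hr⁻¹
t½ = ln 2 / k = ln 2 / 0.02133 ≈ 32.5 hours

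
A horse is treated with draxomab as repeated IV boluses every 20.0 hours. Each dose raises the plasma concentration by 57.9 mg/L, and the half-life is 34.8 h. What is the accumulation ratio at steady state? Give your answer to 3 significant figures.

k = ln 2 / 34.8 = 0.01992 h⁻¹
Fraction remaining after one interval: e^(−kτ) = e^(−0.01992 × 20.0) = 0.6714
R = 1 / (1 − 0.6714) = 1 / 0.3286 ≈ 3.04

3.04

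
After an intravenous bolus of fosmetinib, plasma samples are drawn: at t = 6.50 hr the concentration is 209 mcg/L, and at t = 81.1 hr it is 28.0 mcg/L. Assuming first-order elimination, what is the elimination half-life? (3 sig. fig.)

k = ln(C₁/C₂) / (t₂ − t₁) = ln(209/28.0) / (81.1 − 6.50)
  = 2.010 / 74.60 = 0.02695 hr⁻¹
t½ = ln 2 / k = ln 2 / 0.02695 ≈ 25.7 hours

25.7 hours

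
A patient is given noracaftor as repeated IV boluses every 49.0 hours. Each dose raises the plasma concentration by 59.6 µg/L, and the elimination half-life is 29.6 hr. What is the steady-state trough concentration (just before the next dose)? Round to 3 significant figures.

27.7 µg/L

k = ln 2 / 29.6 = 0.02342 hr⁻¹
Fraction remaining after one interval: e^(−kτ) = e^(−0.02342 × 49.0) = 0.3174
R = 1 / (1 − 0.3174) = 1.465
Css,max = 59.6 × 1.465 = 87.32 µg/L
Css,min = Css,max × e^(−kτ) = 87.32 × 0.3174 ≈ 27.7 µg/L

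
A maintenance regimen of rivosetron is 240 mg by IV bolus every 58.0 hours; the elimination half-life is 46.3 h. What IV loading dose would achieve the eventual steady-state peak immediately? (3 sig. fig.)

414 mg

k = ln 2 / 46.3 = 0.01497 h⁻¹
Accumulation ratio R = 1 / (1 − e^(−kτ)) = 1 / (1 − e^(−0.01497×58.0)) = 1 / (1 − 0.4197) = 1.723
Loading dose = maintenance dose × R = 240 × 1.723 ≈ 414 mg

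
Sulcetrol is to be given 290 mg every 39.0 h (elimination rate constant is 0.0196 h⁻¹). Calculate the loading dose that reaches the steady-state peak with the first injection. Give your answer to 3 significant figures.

543 mg

Accumulation ratio R = 1 / (1 − e^(−kτ)) = 1 / (1 − e^(−0.01960×39.0)) = 1 / (1 − 0.4656) = 1.871
Loading dose = maintenance dose × R = 290 × 1.871 ≈ 543 mg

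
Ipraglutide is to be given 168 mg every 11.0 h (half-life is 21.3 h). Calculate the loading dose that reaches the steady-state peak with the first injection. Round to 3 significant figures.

k = ln 2 / 21.3 = 0.03254 h⁻¹
Accumulation ratio R = 1 / (1 − e^(−kτ)) = 1 / (1 − e^(−0.03254×11.0)) = 1 / (1 − 0.6991) = 3.323
Loading dose = maintenance dose × R = 168 × 3.323 ≈ 558 mg

558 mg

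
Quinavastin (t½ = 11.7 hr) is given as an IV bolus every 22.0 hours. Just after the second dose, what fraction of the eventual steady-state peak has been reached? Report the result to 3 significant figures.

0.926

k = ln 2 / 11.7 = 0.05924 hr⁻¹
f_n = 1 − e^(−nkτ) = 1 − e^(−2 × 0.05924 × 22.0) = 1 − e^(−2.607) = 1 − 0.07378 ≈ 0.926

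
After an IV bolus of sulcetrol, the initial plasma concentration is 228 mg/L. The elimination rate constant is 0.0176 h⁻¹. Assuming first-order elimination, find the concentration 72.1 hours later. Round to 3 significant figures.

C(t) = C₀ e^(−kt) = 228 × e^(−0.01760 × 72.1) = 228 × e^(−1.269) = 228 × 0.2811 ≈ 64.1 mg/L

64.1 mg/L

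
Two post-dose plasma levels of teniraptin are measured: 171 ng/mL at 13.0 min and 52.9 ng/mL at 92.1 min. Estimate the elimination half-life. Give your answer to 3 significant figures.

k = ln(C₁/C₂) / (t₂ − t₁) = ln(171/52.9) / (92.1 − 13.0)
  = 1.173 / 79.10 = 0.01483 min⁻¹
t½ = ln 2 / k = ln 2 / 0.01483 ≈ 46.7 minutes

46.7 minutes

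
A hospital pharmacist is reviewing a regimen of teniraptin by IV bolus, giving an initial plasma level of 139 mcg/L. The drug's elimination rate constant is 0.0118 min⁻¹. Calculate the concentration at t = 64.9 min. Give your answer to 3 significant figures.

64.6 mcg/L

C(t) = C₀ e^(−kt) = 139 × e^(−0.01180 × 64.9) = 139 × e^(−0.7658) = 139 × 0.4650 ≈ 64.6 mcg/L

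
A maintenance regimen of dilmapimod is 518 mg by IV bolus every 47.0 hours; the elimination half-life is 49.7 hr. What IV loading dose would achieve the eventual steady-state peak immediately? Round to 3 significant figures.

1080 mg

k = ln 2 / 49.7 = 0.01395 hr⁻¹
Accumulation ratio R = 1 / (1 − e^(−kτ)) = 1 / (1 − e^(−0.01395×47.0)) = 1 / (1 − 0.5192) = 2.080
Loading dose = maintenance dose × R = 518 × 2.080 ≈ 1080 mg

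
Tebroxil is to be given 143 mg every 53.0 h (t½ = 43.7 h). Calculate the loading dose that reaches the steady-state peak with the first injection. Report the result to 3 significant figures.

k = ln 2 / 43.7 = 0.01586 h⁻¹
Accumulation ratio R = 1 / (1 − e^(−kτ)) = 1 / (1 − e^(−0.01586×53.0)) = 1 / (1 − 0.4314) = 1.759
Loading dose = maintenance dose × R = 143 × 1.759 ≈ 252 mg

252 mg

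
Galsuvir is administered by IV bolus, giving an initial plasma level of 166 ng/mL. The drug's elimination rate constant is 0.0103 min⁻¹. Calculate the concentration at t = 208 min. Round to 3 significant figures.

19.5 ng/mL

C(t) = C₀ e^(−kt) = 166 × e^(−0.01030 × 208) = 166 × e^(−2.142) = 166 × 0.1174 ≈ 19.5 ng/mL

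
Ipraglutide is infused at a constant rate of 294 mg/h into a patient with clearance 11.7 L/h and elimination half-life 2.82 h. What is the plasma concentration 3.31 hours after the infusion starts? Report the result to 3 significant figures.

Css = rate / CL = 294 / 11.7 = 25.13 mg/L
k = ln 2 / 2.82 = 0.2458 h⁻¹
C(t) = Css (1 − e^(−kt)) = 25.13 × (1 − e^(−0.8136)) = 25.13 × 0.5567 ≈ 14.0 mg/L

14.0 mg/L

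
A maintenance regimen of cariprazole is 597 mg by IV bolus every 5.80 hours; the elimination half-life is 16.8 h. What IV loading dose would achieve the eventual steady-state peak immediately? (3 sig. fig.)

k = ln 2 / 16.8 = 0.04126 h⁻¹
Accumulation ratio R = 1 / (1 − e^(−kτ)) = 1 / (1 − e^(−0.04126×5.80)) = 1 / (1 − 0.7872) = 4.699
Loading dose = maintenance dose × R = 597 × 4.699 ≈ 2810 mg

2810 mg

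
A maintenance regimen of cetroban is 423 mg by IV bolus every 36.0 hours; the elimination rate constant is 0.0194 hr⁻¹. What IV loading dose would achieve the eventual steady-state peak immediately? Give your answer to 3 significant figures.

842 mg

Accumulation ratio R = 1 / (1 − e^(−kτ)) = 1 / (1 − e^(−0.01940×36.0)) = 1 / (1 − 0.4974) = 1.990
Loading dose = maintenance dose × R = 423 × 1.990 ≈ 842 mg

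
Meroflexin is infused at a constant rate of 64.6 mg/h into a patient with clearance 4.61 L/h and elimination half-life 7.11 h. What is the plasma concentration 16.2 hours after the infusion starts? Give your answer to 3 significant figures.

11.1 µg/mL

Css = rate / CL = 64.6 / 4.61 = 14.01 µg/mL
k = ln 2 / 7.11 = 0.09749 h⁻¹
C(t) = Css (1 − e^(−kt)) = 14.01 × (1 − e^(−1.579)) = 14.01 × 0.7939 ≈ 11.1 µg/mL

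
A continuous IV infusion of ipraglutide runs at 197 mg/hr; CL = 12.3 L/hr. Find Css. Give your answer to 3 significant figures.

Css = infusion rate / CL = 197 / 12.3 ≈ 16.0 µg/mL

16.0 µg/mL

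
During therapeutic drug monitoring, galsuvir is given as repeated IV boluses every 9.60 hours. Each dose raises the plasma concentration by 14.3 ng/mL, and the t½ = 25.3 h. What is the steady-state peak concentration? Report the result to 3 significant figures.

k = ln 2 / 25.3 = 0.02740 h⁻¹
Fraction remaining after one interval: e^(−kτ) = e^(−0.02740 × 9.60) = 0.7687
R = 1 / (1 − 0.7687) = 4.324
Css,max = 14.3 × 4.324 ≈ 61.8 ng/mL

61.8 ng/mL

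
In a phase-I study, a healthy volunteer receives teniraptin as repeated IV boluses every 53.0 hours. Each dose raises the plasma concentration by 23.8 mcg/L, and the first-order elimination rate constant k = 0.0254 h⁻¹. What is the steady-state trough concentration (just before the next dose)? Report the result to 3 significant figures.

8.37 mcg/L

Fraction remaining after one interval: e^(−kτ) = e^(−0.02540 × 53.0) = 0.2602
R = 1 / (1 − 0.2602) = 1.352
Css,max = 23.8 × 1.352 = 32.17 mcg/L
Css,min = Css,max × e^(−kτ) = 32.17 × 0.2602 ≈ 8.37 mcg/L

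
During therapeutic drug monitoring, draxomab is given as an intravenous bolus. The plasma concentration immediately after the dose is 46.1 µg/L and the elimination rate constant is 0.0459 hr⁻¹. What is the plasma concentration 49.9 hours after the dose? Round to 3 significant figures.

4.67 µg/L

C(t) = C₀ e^(−kt) = 46.1 × e^(−0.04590 × 49.9) = 46.1 × e^(−2.290) = 46.1 × 0.1012 ≈ 4.67 µg/L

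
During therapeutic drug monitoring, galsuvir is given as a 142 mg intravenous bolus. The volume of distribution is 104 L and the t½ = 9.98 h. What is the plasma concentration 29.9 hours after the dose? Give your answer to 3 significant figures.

0.171 mg/L

C₀ = dose / V = 142 / 104 = 1.365 mg/L
k = ln 2 / 9.98 = 0.06945 h⁻¹
C(t) = C₀ e^(−kt) = 1.365 × e^(−0.06945 × 29.9) = 1.365 × e^(−2.077) = 1.365 × 0.1253 ≈ 0.171 mg/L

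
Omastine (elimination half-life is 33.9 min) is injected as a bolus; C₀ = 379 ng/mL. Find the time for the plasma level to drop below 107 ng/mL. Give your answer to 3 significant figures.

61.9 minutes

k = ln 2 / 33.9 = 0.02045 min⁻¹
C(t) = C₀ e^(−kt)  ⇒  t = ln(C₀/C) / k
t = ln(379/107) / 0.02045 = 1.265 / 0.02045 ≈ 61.9 minutes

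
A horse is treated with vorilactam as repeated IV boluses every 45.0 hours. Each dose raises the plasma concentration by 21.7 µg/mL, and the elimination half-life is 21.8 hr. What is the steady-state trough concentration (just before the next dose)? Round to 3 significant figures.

k = ln 2 / 21.8 = 0.03180 hr⁻¹
Fraction remaining after one interval: e^(−kτ) = e^(−0.03180 × 45.0) = 0.2391
R = 1 / (1 − 0.2391) = 1.314
Css,max = 21.7 × 1.314 = 28.52 µg/mL
Css,min = Css,max × e^(−kτ) = 28.52 × 0.2391 ≈ 6.82 µg/mL

6.82 µg/mL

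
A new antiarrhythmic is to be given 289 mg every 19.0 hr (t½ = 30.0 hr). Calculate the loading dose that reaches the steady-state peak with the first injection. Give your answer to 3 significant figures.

k = ln 2 / 30.0 = 0.02310 hr⁻¹
Accumulation ratio R = 1 / (1 − e^(−kτ)) = 1 / (1 − e^(−0.02310×19.0)) = 1 / (1 − 0.6447) = 2.814
Loading dose = maintenance dose × R = 289 × 2.814 ≈ 813 mg

813 mg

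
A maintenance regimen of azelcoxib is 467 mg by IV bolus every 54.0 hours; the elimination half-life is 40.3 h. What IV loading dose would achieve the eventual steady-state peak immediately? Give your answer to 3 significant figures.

k = ln 2 / 40.3 = 0.01720 h⁻¹
Accumulation ratio R = 1 / (1 − e^(−kτ)) = 1 / (1 − e^(−0.01720×54.0)) = 1 / (1 − 0.3950) = 1.653
Loading dose = maintenance dose × R = 467 × 1.653 ≈ 772 mg

772 mg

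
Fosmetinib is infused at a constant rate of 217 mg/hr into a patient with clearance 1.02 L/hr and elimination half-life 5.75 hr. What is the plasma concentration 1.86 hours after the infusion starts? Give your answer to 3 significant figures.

42.7 µg/mL

Css = rate / CL = 217 / 1.02 = 212.7 µg/mL
k = ln 2 / 5.75 = 0.1205 hr⁻¹
C(t) = Css (1 − e^(−kt)) = 212.7 × (1 − e^(−0.2242)) = 212.7 × 0.2009 ≈ 42.7 µg/mL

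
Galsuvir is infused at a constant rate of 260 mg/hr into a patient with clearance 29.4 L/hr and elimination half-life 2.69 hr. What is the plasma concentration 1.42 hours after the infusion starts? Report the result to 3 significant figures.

2.71 mg/L

Css = rate / CL = 260 / 29.4 = 8.844 mg/L
k = ln 2 / 2.69 = 0.2577 hr⁻¹
C(t) = Css (1 − e^(−kt)) = 8.844 × (1 − e^(−0.3659)) = 8.844 × 0.3064 ≈ 2.71 mg/L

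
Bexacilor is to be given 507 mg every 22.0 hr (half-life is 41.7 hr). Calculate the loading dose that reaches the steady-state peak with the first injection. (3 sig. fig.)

k = ln 2 / 41.7 = 0.01662 hr⁻¹
Accumulation ratio R = 1 / (1 − e^(−kτ)) = 1 / (1 − e^(−0.01662×22.0)) = 1 / (1 − 0.6937) = 3.265
Loading dose = maintenance dose × R = 507 × 3.265 ≈ 1660 mg

1660 mg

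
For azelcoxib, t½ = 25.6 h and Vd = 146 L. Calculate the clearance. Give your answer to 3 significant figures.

k = ln 2 / t½ = ln 2 / 25.6 = 0.02708 h⁻¹
CL = k · V = 0.02708 × 146 ≈ 3.95 L/h

3.95 L/h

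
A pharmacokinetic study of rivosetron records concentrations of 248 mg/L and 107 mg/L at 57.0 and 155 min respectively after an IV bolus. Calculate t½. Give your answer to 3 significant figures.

k = ln(C₁/C₂) / (t₂ − t₁) = ln(248/107) / (155 − 57.0)
  = 0.8406 / 98.00 = 0.008578 min⁻¹
t½ = ln 2 / k = ln 2 / 0.008578 ≈ 80.8 minutes

80.8 minutes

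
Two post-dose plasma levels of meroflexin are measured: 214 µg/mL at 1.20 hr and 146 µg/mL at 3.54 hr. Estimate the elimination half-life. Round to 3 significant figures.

k = ln(C₁/C₂) / (t₂ − t₁) = ln(214/146) / (3.54 − 1.20)
  = 0.3824 / 2.340 = 0.1634 hr⁻¹
t½ = ln 2 / k = ln 2 / 0.1634 ≈ 4.24 hours

4.24 hours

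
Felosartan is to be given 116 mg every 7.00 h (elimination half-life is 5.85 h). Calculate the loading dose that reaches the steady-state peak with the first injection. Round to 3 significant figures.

206 mg

k = ln 2 / 5.85 = 0.1185 h⁻¹
Accumulation ratio R = 1 / (1 − e^(−kτ)) = 1 / (1 − e^(−0.1185×7.00)) = 1 / (1 − 0.4363) = 1.774
Loading dose = maintenance dose × R = 116 × 1.774 ≈ 206 mg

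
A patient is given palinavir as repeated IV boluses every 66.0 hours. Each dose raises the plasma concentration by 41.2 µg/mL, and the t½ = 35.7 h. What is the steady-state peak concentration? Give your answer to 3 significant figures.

k = ln 2 / 35.7 = 0.01942 h⁻¹
Fraction remaining after one interval: e^(−kτ) = e^(−0.01942 × 66.0) = 0.2776
R = 1 / (1 − 0.2776) = 1.384
Css,max = 41.2 × 1.384 ≈ 57.0 µg/mL

57.0 µg/mL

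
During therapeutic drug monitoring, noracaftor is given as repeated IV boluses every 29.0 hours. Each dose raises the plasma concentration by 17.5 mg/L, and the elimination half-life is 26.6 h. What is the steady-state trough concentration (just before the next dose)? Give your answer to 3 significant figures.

k = ln 2 / 26.6 = 0.02606 h⁻¹
Fraction remaining after one interval: e^(−kτ) = e^(−0.02606 × 29.0) = 0.4697
R = 1 / (1 − 0.4697) = 1.886
Css,max = 17.5 × 1.886 = 33.00 mg/L
Css,min = Css,max × e^(−kτ) = 33.00 × 0.4697 ≈ 15.5 mg/L

15.5 mg/L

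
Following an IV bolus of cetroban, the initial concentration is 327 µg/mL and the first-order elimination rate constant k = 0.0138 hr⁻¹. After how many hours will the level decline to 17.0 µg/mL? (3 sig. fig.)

214 hours

C(t) = C₀ e^(−kt)  ⇒  t = ln(C₀/C) / k
t = ln(327/17.0) / 0.01380 = 2.957 / 0.01380 ≈ 214 hours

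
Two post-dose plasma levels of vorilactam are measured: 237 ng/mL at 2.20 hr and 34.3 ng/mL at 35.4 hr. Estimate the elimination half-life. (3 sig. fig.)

k = ln(C₁/C₂) / (t₂ − t₁) = ln(237/34.3) / (35.4 − 2.20)
  = 1.933 / 33.20 = 0.05822 hr⁻¹
t½ = ln 2 / k = ln 2 / 0.05822 ≈ 11.9 hours

11.9 hours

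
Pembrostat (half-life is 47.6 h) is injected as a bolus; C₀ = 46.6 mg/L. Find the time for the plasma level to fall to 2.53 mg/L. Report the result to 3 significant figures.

200 hours

k = ln 2 / 47.6 = 0.01456 h⁻¹
C(t) = C₀ e^(−kt)  ⇒  t = ln(C₀/C) / k
t = ln(46.6/2.53) / 0.01456 = 2.913 / 0.01456 ≈ 200 hours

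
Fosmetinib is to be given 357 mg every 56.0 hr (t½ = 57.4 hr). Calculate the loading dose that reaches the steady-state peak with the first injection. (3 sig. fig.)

726 mg

k = ln 2 / 57.4 = 0.01208 hr⁻¹
Accumulation ratio R = 1 / (1 − e^(−kτ)) = 1 / (1 − e^(−0.01208×56.0)) = 1 / (1 − 0.5085) = 2.035
Loading dose = maintenance dose × R = 357 × 2.035 ≈ 726 mg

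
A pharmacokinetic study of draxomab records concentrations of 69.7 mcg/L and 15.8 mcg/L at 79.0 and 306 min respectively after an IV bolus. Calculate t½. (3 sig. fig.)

106 minutes

k = ln(C₁/C₂) / (t₂ − t₁) = ln(69.7/15.8) / (306 − 79.0)
  = 1.484 / 227.0 = 0.006538 min⁻¹
t½ = ln 2 / k = ln 2 / 0.006538 ≈ 106 minutes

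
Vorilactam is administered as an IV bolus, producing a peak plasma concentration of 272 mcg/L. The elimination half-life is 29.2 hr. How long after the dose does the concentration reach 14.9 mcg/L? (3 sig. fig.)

k = ln 2 / 29.2 = 0.02374 hr⁻¹
C(t) = C₀ e^(−kt)  ⇒  t = ln(C₀/C) / k
t = ln(272/14.9) / 0.02374 = 2.904 / 0.02374 ≈ 122 hours

122 hours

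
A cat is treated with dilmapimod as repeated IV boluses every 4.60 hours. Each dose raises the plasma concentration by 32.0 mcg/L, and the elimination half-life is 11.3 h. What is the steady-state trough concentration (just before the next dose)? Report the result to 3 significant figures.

k = ln 2 / 11.3 = 0.06134 h⁻¹
Fraction remaining after one interval: e^(−kτ) = e^(−0.06134 × 4.60) = 0.7541
R = 1 / (1 − 0.7541) = 4.067
Css,max = 32.0 × 4.067 = 130.2 mcg/L
Css,min = Css,max × e^(−kτ) = 130.2 × 0.7541 ≈ 98.2 mcg/L

98.2 mcg/L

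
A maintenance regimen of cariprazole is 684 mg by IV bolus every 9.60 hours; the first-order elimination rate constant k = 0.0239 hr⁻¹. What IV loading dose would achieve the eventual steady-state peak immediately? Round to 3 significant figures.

Accumulation ratio R = 1 / (1 − e^(−kτ)) = 1 / (1 − e^(−0.02390×9.60)) = 1 / (1 − 0.7950) = 4.878
Loading dose = maintenance dose × R = 684 × 4.878 ≈ 3340 mg

3340 mg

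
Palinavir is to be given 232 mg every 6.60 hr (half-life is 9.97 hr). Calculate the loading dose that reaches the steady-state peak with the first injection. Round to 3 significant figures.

630 mg

k = ln 2 / 9.97 = 0.06952 hr⁻¹
Accumulation ratio R = 1 / (1 − e^(−kτ)) = 1 / (1 − e^(−0.06952×6.60)) = 1 / (1 − 0.6320) = 2.717
Loading dose = maintenance dose × R = 232 × 2.717 ≈ 630 mg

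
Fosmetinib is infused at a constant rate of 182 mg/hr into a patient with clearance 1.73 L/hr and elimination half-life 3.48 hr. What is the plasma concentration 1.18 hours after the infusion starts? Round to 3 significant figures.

Css = rate / CL = 182 / 1.73 = 105.2 µg/mL
k = ln 2 / 3.48 = 0.1992 hr⁻¹
C(t) = Css (1 − e^(−kt)) = 105.2 × (1 − e^(−0.2350)) = 105.2 × 0.2095 ≈ 22.0 µg/mL

22.0 µg/mL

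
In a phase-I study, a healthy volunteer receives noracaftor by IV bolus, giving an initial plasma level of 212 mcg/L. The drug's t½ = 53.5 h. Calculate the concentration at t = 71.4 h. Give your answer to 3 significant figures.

84.1 mcg/L

k = ln 2 / 53.5 = 0.01296 h⁻¹
71.4 h is 1.335 half-lives, so C = 212 × (1/2)^1.335 = 212 × 0.3965 ≈ 84.1 mcg/L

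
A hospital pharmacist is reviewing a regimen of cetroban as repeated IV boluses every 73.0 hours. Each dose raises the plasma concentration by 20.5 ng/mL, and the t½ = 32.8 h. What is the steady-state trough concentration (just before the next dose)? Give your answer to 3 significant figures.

5.58 ng/mL

k = ln 2 / 32.8 = 0.02113 h⁻¹
Fraction remaining after one interval: e^(−kτ) = e^(−0.02113 × 73.0) = 0.2138
R = 1 / (1 − 0.2138) = 1.272
Css,max = 20.5 × 1.272 = 26.08 ng/mL
Css,min = Css,max × e^(−kτ) = 26.08 × 0.2138 ≈ 5.58 ng/mL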